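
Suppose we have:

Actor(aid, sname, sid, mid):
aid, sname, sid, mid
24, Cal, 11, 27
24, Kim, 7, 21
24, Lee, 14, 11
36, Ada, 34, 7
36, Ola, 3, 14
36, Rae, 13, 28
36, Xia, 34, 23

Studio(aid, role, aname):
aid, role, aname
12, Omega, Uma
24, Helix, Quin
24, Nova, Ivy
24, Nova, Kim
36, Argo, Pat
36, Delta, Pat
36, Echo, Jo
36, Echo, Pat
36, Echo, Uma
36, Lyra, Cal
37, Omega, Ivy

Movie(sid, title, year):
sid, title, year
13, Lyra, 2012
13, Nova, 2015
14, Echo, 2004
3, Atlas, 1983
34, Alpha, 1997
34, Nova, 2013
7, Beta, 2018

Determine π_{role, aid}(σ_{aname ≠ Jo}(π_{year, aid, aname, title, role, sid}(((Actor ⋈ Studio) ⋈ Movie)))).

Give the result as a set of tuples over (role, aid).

{(Argo, 36), (Delta, 36), (Echo, 36), (Helix, 24), (Lyra, 36), (Nova, 24)}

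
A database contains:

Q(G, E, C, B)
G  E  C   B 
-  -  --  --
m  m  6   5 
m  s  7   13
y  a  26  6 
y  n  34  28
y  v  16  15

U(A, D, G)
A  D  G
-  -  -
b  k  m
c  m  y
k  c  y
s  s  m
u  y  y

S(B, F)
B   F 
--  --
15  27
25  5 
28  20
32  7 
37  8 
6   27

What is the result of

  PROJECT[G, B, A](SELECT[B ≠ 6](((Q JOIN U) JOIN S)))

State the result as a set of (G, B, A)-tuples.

Q ⋈ U (natural join on G): {(m, m, 6, 5, b, k), (m, m, 6, 5, s, s), (m, s, 7, 13, b, k), (m, s, 7, 13, s, s), (y, a, 26, 6, c, m), (y, a, 26, 6, k, c), (y, a, 26, 6, u, y), (y, n, 34, 28, c, m), (y, n, 34, 28, k, c), (y, n, 34, 28, u, y), (y, v, 16, 15, c, m), (y, v, 16, 15, k, c), (y, v, 16, 15, u, y)}
(Q JOIN U) ⋈ S (natural join on B): {(y, a, 26, 6, c, m, 27), (y, a, 26, 6, k, c, 27), (y, a, 26, 6, u, y, 27), (y, n, 34, 28, c, m, 20), (y, n, 34, 28, k, c, 20), (y, n, 34, 28, u, y, 20), (y, v, 16, 15, c, m, 27), (y, v, 16, 15, k, c, 27), (y, v, 16, 15, u, y, 27)}
Apply σ_{B ≠ 6}; surviving tuples: {(y, n, 34, 28, c, m, 20), (y, n, 34, 28, k, c, 20), (y, n, 34, 28, u, y, 20), (y, v, 16, 15, c, m, 27), (y, v, 16, 15, k, c, 27), (y, v, 16, 15, u, y, 27)}
π[G, B, A]: project onto (G, B, A) → {(y, 15, c), (y, 15, k), (y, 15, u), (y, 28, c), (y, 28, k), (y, 28, u)}

{(y, 15, c), (y, 15, k), (y, 15, u), (y, 28, c), (y, 28, k), (y, 28, u)}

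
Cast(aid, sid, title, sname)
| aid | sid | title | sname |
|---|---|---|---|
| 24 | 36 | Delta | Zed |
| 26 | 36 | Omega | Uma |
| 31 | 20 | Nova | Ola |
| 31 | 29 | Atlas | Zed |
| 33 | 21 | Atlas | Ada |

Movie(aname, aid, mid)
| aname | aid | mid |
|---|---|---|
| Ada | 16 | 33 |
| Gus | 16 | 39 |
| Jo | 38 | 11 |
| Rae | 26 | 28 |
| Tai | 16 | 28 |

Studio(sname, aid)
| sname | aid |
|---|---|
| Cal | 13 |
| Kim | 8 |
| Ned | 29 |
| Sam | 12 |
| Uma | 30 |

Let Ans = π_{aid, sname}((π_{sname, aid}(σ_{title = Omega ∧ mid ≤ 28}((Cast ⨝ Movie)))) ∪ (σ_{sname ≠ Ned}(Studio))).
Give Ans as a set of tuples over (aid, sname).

Joining Cast and Movie on aid yields {(26, 36, Omega, Uma, Rae, 28)}.
Apply σ_{title = Omega ∧ mid ≤ 28}; surviving tuples: {(26, 36, Omega, Uma, Rae, 28)}
π_{sname, aid} gives {(Uma, 26)}.
Apply σ_{sname ≠ Ned}; surviving tuples: {(Cal, 13), (Kim, 8), (Sam, 12), (Uma, 30)}
Set union of the two operands is {(Cal, 13), (Kim, 8), (Sam, 12), (Uma, 26), (Uma, 30)}.
π_{aid, sname} gives {(12, Sam), (13, Cal), (26, Uma), (30, Uma), (8, Kim)}.

{(12, Sam), (13, Cal), (26, Uma), (30, Uma), (8, Kim)}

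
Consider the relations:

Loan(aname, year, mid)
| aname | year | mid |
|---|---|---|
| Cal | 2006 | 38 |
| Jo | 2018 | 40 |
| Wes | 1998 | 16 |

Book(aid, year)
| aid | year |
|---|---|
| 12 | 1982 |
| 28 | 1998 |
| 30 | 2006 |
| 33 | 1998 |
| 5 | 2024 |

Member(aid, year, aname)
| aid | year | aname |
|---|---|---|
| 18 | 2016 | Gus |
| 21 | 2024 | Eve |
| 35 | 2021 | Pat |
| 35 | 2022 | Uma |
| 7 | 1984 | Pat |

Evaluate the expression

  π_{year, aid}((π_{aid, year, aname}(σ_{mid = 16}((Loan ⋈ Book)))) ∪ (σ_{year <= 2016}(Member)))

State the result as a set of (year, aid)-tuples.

Natural join on year: {(Cal, 2006, 38, 30), (Wes, 1998, 16, 28), (Wes, 1998, 16, 33)}
Filtering on mid = 16 leaves {(Wes, 1998, 16, 28), (Wes, 1998, 16, 33)}.
Projecting to aid, year, aname: {(28, 1998, Wes), (33, 1998, Wes)}
Filtering on year <= 2016 leaves {(18, 2016, Gus), (7, 1984, Pat)}.
Union: {(28, 1998, Wes), (33, 1998, Wes)} with {(18, 2016, Gus), (7, 1984, Pat)} → {(18, 2016, Gus), (28, 1998, Wes), (33, 1998, Wes), (7, 1984, Pat)}
Projecting to year, aid: {(1984, 7), (1998, 28), (1998, 33), (2016, 18)}

{(1984, 7), (1998, 28), (1998, 33), (2016, 18)}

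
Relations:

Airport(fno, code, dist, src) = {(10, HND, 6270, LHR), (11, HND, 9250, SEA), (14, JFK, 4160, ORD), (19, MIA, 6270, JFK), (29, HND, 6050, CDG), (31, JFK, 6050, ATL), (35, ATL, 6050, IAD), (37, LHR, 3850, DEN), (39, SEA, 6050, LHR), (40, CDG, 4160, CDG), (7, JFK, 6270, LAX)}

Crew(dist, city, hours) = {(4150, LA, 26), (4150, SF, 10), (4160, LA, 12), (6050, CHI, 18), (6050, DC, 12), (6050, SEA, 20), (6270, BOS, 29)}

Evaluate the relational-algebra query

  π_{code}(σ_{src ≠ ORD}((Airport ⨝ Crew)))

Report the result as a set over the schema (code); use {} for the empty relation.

Joining Airport and Crew on dist yields {(10, HND, 6270, LHR, BOS, 29), (14, JFK, 4160, ORD, LA, 12), (19, MIA, 6270, JFK, BOS, 29), (29, HND, 6050, CDG, CHI, 18), (29, HND, 6050, CDG, DC, 12), (29, HND, 6050, CDG, SEA, 20), (31, JFK, 6050, ATL, CHI, 18), (31, JFK, 6050, ATL, DC, 12), (31, JFK, 6050, ATL, SEA, 20), (35, ATL, 6050, IAD, CHI, 18), (35, ATL, 6050, IAD, DC, 12), (35, ATL, 6050, IAD, SEA, 20), (39, SEA, 6050, LHR, CHI, 18), (39, SEA, 6050, LHR, DC, 12), (39, SEA, 6050, LHR, SEA, 20), (40, CDG, 4160, CDG, LA, 12), (7, JFK, 6270, LAX, BOS, 29)}.
σ[src ≠ ORD]: keep tuples satisfying src ≠ ORD → {(10, HND, 6270, LHR, BOS, 29), (19, MIA, 6270, JFK, BOS, 29), (29, HND, 6050, CDG, CHI, 18), (29, HND, 6050, CDG, DC, 12), (29, HND, 6050, CDG, SEA, 20), (31, JFK, 6050, ATL, CHI, 18), (31, JFK, 6050, ATL, DC, 12), (31, JFK, 6050, ATL, SEA, 20), (35, ATL, 6050, IAD, CHI, 18), (35, ATL, 6050, IAD, DC, 12), (35, ATL, 6050, IAD, SEA, 20), (39, SEA, 6050, LHR, CHI, 18), (39, SEA, 6050, LHR, DC, 12), (39, SEA, 6050, LHR, SEA, 20), (40, CDG, 4160, CDG, LA, 12), (7, JFK, 6270, LAX, BOS, 29)}
π[code]: project onto (code) (10 duplicate(s) eliminated) → {ATL, CDG, HND, JFK, MIA, SEA}

{ATL, CDG, HND, JFK, MIA, SEA}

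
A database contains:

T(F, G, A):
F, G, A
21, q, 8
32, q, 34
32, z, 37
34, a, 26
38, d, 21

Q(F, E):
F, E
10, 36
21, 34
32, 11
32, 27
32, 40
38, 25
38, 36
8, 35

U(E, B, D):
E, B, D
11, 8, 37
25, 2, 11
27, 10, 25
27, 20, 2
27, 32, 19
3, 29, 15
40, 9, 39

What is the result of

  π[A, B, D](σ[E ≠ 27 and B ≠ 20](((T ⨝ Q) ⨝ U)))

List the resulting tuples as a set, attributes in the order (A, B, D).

{(21, 2, 11), (34, 8, 37), (34, 9, 39), (37, 8, 37), (37, 9, 39)}

T ⋈ Q (natural join on F): {(21, q, 8, 34), (32, q, 34, 11), (32, q, 34, 27), (32, q, 34, 40), (32, z, 37, 11), (32, z, 37, 27), (32, z, 37, 40), (38, d, 21, 25), (38, d, 21, 36)}
(T ⨝ Q) ⋈ U (natural join on E): {(32, q, 34, 11, 8, 37), (32, q, 34, 27, 10, 25), (32, q, 34, 27, 20, 2), (32, q, 34, 27, 32, 19), (32, q, 34, 40, 9, 39), (32, z, 37, 11, 8, 37), (32, z, 37, 27, 10, 25), (32, z, 37, 27, 20, 2), (32, z, 37, 27, 32, 19), (32, z, 37, 40, 9, 39), (38, d, 21, 25, 2, 11)}
Apply σ_{E ≠ 27 and B ≠ 20}; surviving tuples: {(32, q, 34, 11, 8, 37), (32, q, 34, 40, 9, 39), (32, z, 37, 11, 8, 37), (32, z, 37, 40, 9, 39), (38, d, 21, 25, 2, 11)}
π[A, B, D]: project onto (A, B, D) → {(21, 2, 11), (34, 8, 37), (34, 9, 39), (37, 8, 37), (37, 9, 39)}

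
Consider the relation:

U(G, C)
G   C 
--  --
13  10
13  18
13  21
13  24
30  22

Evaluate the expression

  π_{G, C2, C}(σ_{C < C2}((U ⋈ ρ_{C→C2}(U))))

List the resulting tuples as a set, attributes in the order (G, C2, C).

{(13, 18, 10), (13, 21, 10), (13, 21, 18), (13, 24, 10), (13, 24, 18), (13, 24, 21)}

ρ[C→C2]: schema becomes (G, C2); tuples unchanged.
Joining U and ρ_{C→C2}(U) on G yields {(13, 10, 10), (13, 10, 18), (13, 10, 21), (13, 10, 24), (13, 18, 10), (13, 18, 18), (13, 18, 21), (13, 18, 24), (13, 21, 10), (13, 21, 18), (13, 21, 21), (13, 21, 24), (13, 24, 10), (13, 24, 18), (13, 24, 21), (13, 24, 24), (30, 22, 22)}.
Filtering on C < C2 leaves {(13, 10, 18), (13, 10, 21), (13, 10, 24), (13, 18, 21), (13, 18, 24), (13, 21, 24)}.
Keep only column(s) G, C2, C: {(13, 18, 10), (13, 21, 10), (13, 21, 18), (13, 24, 10), (13, 24, 18), (13, 24, 21)}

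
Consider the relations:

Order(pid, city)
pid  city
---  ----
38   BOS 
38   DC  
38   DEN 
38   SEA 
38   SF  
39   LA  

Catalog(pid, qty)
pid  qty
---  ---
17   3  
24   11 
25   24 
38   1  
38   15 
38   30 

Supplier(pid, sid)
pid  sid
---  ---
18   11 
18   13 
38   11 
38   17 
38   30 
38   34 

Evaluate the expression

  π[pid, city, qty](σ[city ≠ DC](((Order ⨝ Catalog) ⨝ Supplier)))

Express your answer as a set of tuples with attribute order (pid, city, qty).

Natural join on pid: {(38, BOS, 1), (38, BOS, 15), (38, BOS, 30), (38, DC, 1), (38, DC, 15), (38, DC, 30), (38, DEN, 1), (38, DEN, 15), (38, DEN, 30), (38, SEA, 1), (38, SEA, 15), (38, SEA, 30), (38, SF, 1), (38, SF, 15), (38, SF, 30)}
Natural join on pid: {(38, BOS, 1, 11), (38, BOS, 1, 17), (38, BOS, 1, 30), (38, BOS, 1, 34), (38, BOS, 15, 11), (38, BOS, 15, 17), (38, BOS, 15, 30), (38, BOS, 15, 34), (38, BOS, 30, 11), (38, BOS, 30, 17), (38, BOS, 30, 30), (38, BOS, 30, 34), (38, DC, 1, 11), (38, DC, 1, 17), (38, DC, 1, 30), (38, DC, 1, 34), (38, DC, 15, 11), (38, DC, 15, 17), (38, DC, 15, 30), (38, DC, 15, 34), (38, DC, 30, 11), (38, DC, 30, 17), (38, DC, 30, 30), (38, DC, 30, 34), (38, DEN, 1, 11), (38, DEN, 1, 17), (38, DEN, 1, 30), (38, DEN, 1, 34), (38, DEN, 15, 11), (38, DEN, 15, 17), (38, DEN, 15, 30), (38, DEN, 15, 34), (38, DEN, 30, 11), (38, DEN, 30, 17), (38, DEN, 30, 30), (38, DEN, 30, 34), (38, SEA, 1, 11), (38, SEA, 1, 17), (38, SEA, 1, 30), (38, SEA, 1, 34), (38, SEA, 15, 11), (38, SEA, 15, 17), (38, SEA, 15, 30), (38, SEA, 15, 34), (38, SEA, 30, 11), (38, SEA, 30, 17), (38, SEA, 30, 30), (38, SEA, 30, 34), (38, SF, 1, 11), (38, SF, 1, 17), (38, SF, 1, 30), (38, SF, 1, 34), (38, SF, 15, 11), (38, SF, 15, 17), (38, SF, 15, 30), (38, SF, 15, 34), (38, SF, 30, 11), (38, SF, 30, 17), (38, SF, 30, 30), (38, SF, 30, 34)}
σ[city ≠ DC]: keep tuples satisfying city ≠ DC → {(38, BOS, 1, 11), (38, BOS, 1, 17), (38, BOS, 1, 30), (38, BOS, 1, 34), (38, BOS, 15, 11), (38, BOS, 15, 17), (38, BOS, 15, 30), (38, BOS, 15, 34), (38, BOS, 30, 11), (38, BOS, 30, 17), (38, BOS, 30, 30), (38, BOS, 30, 34), (38, DEN, 1, 11), (38, DEN, 1, 17), (38, DEN, 1, 30), (38, DEN, 1, 34), (38, DEN, 15, 11), (38, DEN, 15, 17), (38, DEN, 15, 30), (38, DEN, 15, 34), (38, DEN, 30, 11), (38, DEN, 30, 17), (38, DEN, 30, 30), (38, DEN, 30, 34), (38, SEA, 1, 11), (38, SEA, 1, 17), (38, SEA, 1, 30), (38, SEA, 1, 34), (38, SEA, 15, 11), (38, SEA, 15, 17), (38, SEA, 15, 30), (38, SEA, 15, 34), (38, SEA, 30, 11), (38, SEA, 30, 17), (38, SEA, 30, 30), (38, SEA, 30, 34), (38, SF, 1, 11), (38, SF, 1, 17), (38, SF, 1, 30), (38, SF, 1, 34), (38, SF, 15, 11), (38, SF, 15, 17), (38, SF, 15, 30), (38, SF, 15, 34), (38, SF, 30, 11), (38, SF, 30, 17), (38, SF, 30, 30), (38, SF, 30, 34)}
Keep only column(s) pid, city, qty (36 duplicate(s) eliminated): {(38, BOS, 1), (38, BOS, 15), (38, BOS, 30), (38, DEN, 1), (38, DEN, 15), (38, DEN, 30), (38, SEA, 1), (38, SEA, 15), (38, SEA, 30), (38, SF, 1), (38, SF, 15), (38, SF, 30)}

{(38, BOS, 1), (38, BOS, 15), (38, BOS, 30), (38, DEN, 1), (38, DEN, 15), (38, DEN, 30), (38, SEA, 1), (38, SEA, 15), (38, SEA, 30), (38, SF, 1), (38, SF, 15), (38, SF, 30)}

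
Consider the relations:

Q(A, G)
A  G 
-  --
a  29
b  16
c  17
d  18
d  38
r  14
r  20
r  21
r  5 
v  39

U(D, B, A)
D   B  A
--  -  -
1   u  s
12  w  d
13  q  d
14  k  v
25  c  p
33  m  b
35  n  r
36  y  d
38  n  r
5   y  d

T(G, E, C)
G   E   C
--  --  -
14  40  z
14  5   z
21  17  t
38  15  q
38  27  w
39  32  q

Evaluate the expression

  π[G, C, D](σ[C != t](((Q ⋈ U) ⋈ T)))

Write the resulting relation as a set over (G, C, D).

Q ⋈ U (natural join on A): {(b, 16, 33, m), (d, 18, 12, w), (d, 18, 13, q), (d, 18, 36, y), (d, 18, 5, y), (d, 38, 12, w), (d, 38, 13, q), (d, 38, 36, y), (d, 38, 5, y), (r, 14, 35, n), (r, 14, 38, n), (r, 20, 35, n), (r, 20, 38, n), (r, 21, 35, n), (r, 21, 38, n), (r, 5, 35, n), (r, 5, 38, n), (v, 39, 14, k)}
(Q ⋈ U) ⋈ T (natural join on G): {(d, 38, 12, w, 15, q), (d, 38, 12, w, 27, w), (d, 38, 13, q, 15, q), (d, 38, 13, q, 27, w), (d, 38, 36, y, 15, q), (d, 38, 36, y, 27, w), (d, 38, 5, y, 15, q), (d, 38, 5, y, 27, w), (r, 14, 35, n, 40, z), (r, 14, 35, n, 5, z), (r, 14, 38, n, 40, z), (r, 14, 38, n, 5, z), (r, 21, 35, n, 17, t), (r, 21, 38, n, 17, t), (v, 39, 14, k, 32, q)}
Filtering on C != t leaves {(d, 38, 12, w, 15, q), (d, 38, 12, w, 27, w), (d, 38, 13, q, 15, q), (d, 38, 13, q, 27, w), (d, 38, 36, y, 15, q), (d, 38, 36, y, 27, w), (d, 38, 5, y, 15, q), (d, 38, 5, y, 27, w), (r, 14, 35, n, 40, z), (r, 14, 35, n, 5, z), (r, 14, 38, n, 40, z), (r, 14, 38, n, 5, z), (v, 39, 14, k, 32, q)}.
Keep only column(s) G, C, D (2 duplicate(s) eliminated): {(14, z, 35), (14, z, 38), (38, q, 12), (38, q, 13), (38, q, 36), (38, q, 5), (38, w, 12), (38, w, 13), (38, w, 36), (38, w, 5), (39, q, 14)}

{(14, z, 35), (14, z, 38), (38, q, 12), (38, q, 13), (38, q, 36), (38, q, 5), (38, w, 12), (38, w, 13), (38, w, 36), (38, w, 5), (39, q, 14)}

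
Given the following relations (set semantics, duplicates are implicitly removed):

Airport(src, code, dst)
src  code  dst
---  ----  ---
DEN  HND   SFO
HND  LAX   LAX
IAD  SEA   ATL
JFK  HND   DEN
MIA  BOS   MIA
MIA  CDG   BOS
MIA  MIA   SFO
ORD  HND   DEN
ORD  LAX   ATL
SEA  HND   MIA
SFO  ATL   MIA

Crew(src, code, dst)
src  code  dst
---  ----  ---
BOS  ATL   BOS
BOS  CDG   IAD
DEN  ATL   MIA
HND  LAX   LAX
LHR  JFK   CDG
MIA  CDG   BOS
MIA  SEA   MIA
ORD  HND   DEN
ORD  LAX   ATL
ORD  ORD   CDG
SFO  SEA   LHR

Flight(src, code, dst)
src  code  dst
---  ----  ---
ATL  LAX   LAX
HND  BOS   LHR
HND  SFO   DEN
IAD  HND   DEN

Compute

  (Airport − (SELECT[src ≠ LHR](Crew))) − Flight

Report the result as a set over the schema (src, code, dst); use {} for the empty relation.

Selection src ≠ LHR: {(BOS, ATL, BOS), (BOS, CDG, IAD), (DEN, ATL, MIA), (HND, LAX, LAX), (MIA, CDG, BOS), (MIA, SEA, MIA), (ORD, HND, DEN), (ORD, LAX, ATL), (ORD, ORD, CDG), (SFO, SEA, LHR)}
Set difference of the two operands is {(DEN, HND, SFO), (IAD, SEA, ATL), (JFK, HND, DEN), (MIA, BOS, MIA), (MIA, MIA, SFO), (SEA, HND, MIA), (SFO, ATL, MIA)}.
Set difference of the two operands is {(DEN, HND, SFO), (IAD, SEA, ATL), (JFK, HND, DEN), (MIA, BOS, MIA), (MIA, MIA, SFO), (SEA, HND, MIA), (SFO, ATL, MIA)}.

{(DEN, HND, SFO), (IAD, SEA, ATL), (JFK, HND, DEN), (MIA, BOS, MIA), (MIA, MIA, SFO), (SEA, HND, MIA), (SFO, ATL, MIA)}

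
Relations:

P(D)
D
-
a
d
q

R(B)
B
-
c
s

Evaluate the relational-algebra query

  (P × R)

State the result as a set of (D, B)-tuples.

{(a, c), (a, s), (d, c), (d, s), (q, c), (q, s)}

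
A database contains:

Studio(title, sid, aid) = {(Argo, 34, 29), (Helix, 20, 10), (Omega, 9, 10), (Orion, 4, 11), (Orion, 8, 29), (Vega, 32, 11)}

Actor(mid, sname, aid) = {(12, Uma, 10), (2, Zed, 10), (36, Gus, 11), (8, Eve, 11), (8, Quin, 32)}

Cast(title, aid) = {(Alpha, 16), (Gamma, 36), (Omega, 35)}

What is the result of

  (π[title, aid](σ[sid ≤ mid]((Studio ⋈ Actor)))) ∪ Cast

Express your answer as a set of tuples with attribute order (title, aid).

Joining Studio and Actor on aid yields {(Helix, 20, 10, 12, Uma), (Helix, 20, 10, 2, Zed), (Omega, 9, 10, 12, Uma), (Omega, 9, 10, 2, Zed), (Orion, 4, 11, 36, Gus), (Orion, 4, 11, 8, Eve), (Vega, 32, 11, 36, Gus), (Vega, 32, 11, 8, Eve)}.
σ[sid ≤ mid]: keep tuples satisfying sid ≤ mid → {(Omega, 9, 10, 12, Uma), (Orion, 4, 11, 36, Gus), (Orion, 4, 11, 8, Eve), (Vega, 32, 11, 36, Gus)}
Projecting to title, aid (1 duplicate(s) eliminated): {(Omega, 10), (Orion, 11), (Vega, 11)}
Union: {(Omega, 10), (Orion, 11), (Vega, 11)} with {(Alpha, 16), (Gamma, 36), (Omega, 35)} → {(Alpha, 16), (Gamma, 36), (Omega, 10), (Omega, 35), (Orion, 11), (Vega, 11)}

{(Alpha, 16), (Gamma, 36), (Omega, 10), (Omega, 35), (Orion, 11), (Vega, 11)}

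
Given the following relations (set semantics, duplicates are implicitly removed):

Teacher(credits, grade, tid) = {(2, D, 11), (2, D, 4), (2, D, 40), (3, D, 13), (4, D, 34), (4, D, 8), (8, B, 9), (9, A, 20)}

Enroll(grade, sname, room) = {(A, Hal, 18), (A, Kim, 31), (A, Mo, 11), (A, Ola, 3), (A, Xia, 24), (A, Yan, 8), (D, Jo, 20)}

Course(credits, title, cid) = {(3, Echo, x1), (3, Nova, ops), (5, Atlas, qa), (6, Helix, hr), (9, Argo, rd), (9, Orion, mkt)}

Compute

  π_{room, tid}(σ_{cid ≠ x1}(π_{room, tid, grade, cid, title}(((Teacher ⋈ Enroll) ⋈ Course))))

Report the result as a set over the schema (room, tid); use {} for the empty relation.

{(11, 20), (18, 20), (20, 13), (24, 20), (3, 20), (31, 20), (8, 20)}

Joining Teacher and Enroll on grade yields {(2, D, 11, Jo, 20), (2, D, 4, Jo, 20), (2, D, 40, Jo, 20), (3, D, 13, Jo, 20), (4, D, 34, Jo, 20), (4, D, 8, Jo, 20), (9, A, 20, Hal, 18), (9, A, 20, Kim, 31), (9, A, 20, Mo, 11), (9, A, 20, Ola, 3), (9, A, 20, Xia, 24), (9, A, 20, Yan, 8)}.
Joining (Teacher ⋈ Enroll) and Course on credits yields {(3, D, 13, Jo, 20, Echo, x1), (3, D, 13, Jo, 20, Nova, ops), (9, A, 20, Hal, 18, Argo, rd), (9, A, 20, Hal, 18, Orion, mkt), (9, A, 20, Kim, 31, Argo, rd), (9, A, 20, Kim, 31, Orion, mkt), (9, A, 20, Mo, 11, Argo, rd), (9, A, 20, Mo, 11, Orion, mkt), (9, A, 20, Ola, 3, Argo, rd), (9, A, 20, Ola, 3, Orion, mkt), (9, A, 20, Xia, 24, Argo, rd), (9, A, 20, Xia, 24, Orion, mkt), (9, A, 20, Yan, 8, Argo, rd), (9, A, 20, Yan, 8, Orion, mkt)}.
Keep only column(s) room, tid, grade, cid, title: {(11, 20, A, mkt, Orion), (11, 20, A, rd, Argo), (18, 20, A, mkt, Orion), (18, 20, A, rd, Argo), (20, 13, D, ops, Nova), (20, 13, D, x1, Echo), (24, 20, A, mkt, Orion), (24, 20, A, rd, Argo), (3, 20, A, mkt, Orion), (3, 20, A, rd, Argo), (31, 20, A, mkt, Orion), (31, 20, A, rd, Argo), (8, 20, A, mkt, Orion), (8, 20, A, rd, Argo)}
Filtering on cid ≠ x1 leaves {(11, 20, A, mkt, Orion), (11, 20, A, rd, Argo), (18, 20, A, mkt, Orion), (18, 20, A, rd, Argo), (20, 13, D, ops, Nova), (24, 20, A, mkt, Orion), (24, 20, A, rd, Argo), (3, 20, A, mkt, Orion), (3, 20, A, rd, Argo), (31, 20, A, mkt, Orion), (31, 20, A, rd, Argo), (8, 20, A, mkt, Orion), (8, 20, A, rd, Argo)}.
Keep only column(s) room, tid (6 duplicate(s) eliminated): {(11, 20), (18, 20), (20, 13), (24, 20), (3, 20), (31, 20), (8, 20)}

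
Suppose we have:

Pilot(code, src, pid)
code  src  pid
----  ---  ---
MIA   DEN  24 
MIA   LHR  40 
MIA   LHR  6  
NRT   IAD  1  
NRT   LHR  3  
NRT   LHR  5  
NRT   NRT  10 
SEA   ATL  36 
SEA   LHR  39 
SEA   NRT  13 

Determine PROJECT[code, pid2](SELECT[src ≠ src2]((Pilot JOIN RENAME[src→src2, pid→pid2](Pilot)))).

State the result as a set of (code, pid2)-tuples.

ρ[src→src2, pid→pid2]: schema becomes (code, src2, pid2); tuples unchanged.
Joining Pilot and RENAME[src→src2, pid→pid2](Pilot) on code yields {(MIA, DEN, 24, DEN, 24), (MIA, DEN, 24, LHR, 40), (MIA, DEN, 24, LHR, 6), (MIA, LHR, 40, DEN, 24), (MIA, LHR, 40, LHR, 40), (MIA, LHR, 40, LHR, 6), (MIA, LHR, 6, DEN, 24), (MIA, LHR, 6, LHR, 40), (MIA, LHR, 6, LHR, 6), (NRT, IAD, 1, IAD, 1), (NRT, IAD, 1, LHR, 3), (NRT, IAD, 1, LHR, 5), (NRT, IAD, 1, NRT, 10), (NRT, LHR, 3, IAD, 1), (NRT, LHR, 3, LHR, 3), (NRT, LHR, 3, LHR, 5), (NRT, LHR, 3, NRT, 10), (NRT, LHR, 5, IAD, 1), (NRT, LHR, 5, LHR, 3), (NRT, LHR, 5, LHR, 5), (NRT, LHR, 5, NRT, 10), (NRT, NRT, 10, IAD, 1), (NRT, NRT, 10, LHR, 3), (NRT, NRT, 10, LHR, 5), (NRT, NRT, 10, NRT, 10), (SEA, ATL, 36, ATL, 36), (SEA, ATL, 36, LHR, 39), (SEA, ATL, 36, NRT, 13), (SEA, LHR, 39, ATL, 36), (SEA, LHR, 39, LHR, 39), (SEA, LHR, 39, NRT, 13), (SEA, NRT, 13, ATL, 36), (SEA, NRT, 13, LHR, 39), (SEA, NRT, 13, NRT, 13)}.
Filtering on src ≠ src2 leaves {(MIA, DEN, 24, LHR, 40), (MIA, DEN, 24, LHR, 6), (MIA, LHR, 40, DEN, 24), (MIA, LHR, 6, DEN, 24), (NRT, IAD, 1, LHR, 3), (NRT, IAD, 1, LHR, 5), (NRT, IAD, 1, NRT, 10), (NRT, LHR, 3, IAD, 1), (NRT, LHR, 3, NRT, 10), (NRT, LHR, 5, IAD, 1), (NRT, LHR, 5, NRT, 10), (NRT, NRT, 10, IAD, 1), (NRT, NRT, 10, LHR, 3), (NRT, NRT, 10, LHR, 5), (SEA, ATL, 36, LHR, 39), (SEA, ATL, 36, NRT, 13), (SEA, LHR, 39, ATL, 36), (SEA, LHR, 39, NRT, 13), (SEA, NRT, 13, ATL, 36), (SEA, NRT, 13, LHR, 39)}.
Keep only column(s) code, pid2 (10 duplicate(s) eliminated): {(MIA, 24), (MIA, 40), (MIA, 6), (NRT, 1), (NRT, 10), (NRT, 3), (NRT, 5), (SEA, 13), (SEA, 36), (SEA, 39)}

{(MIA, 24), (MIA, 40), (MIA, 6), (NRT, 1), (NRT, 10), (NRT, 3), (NRT, 5), (SEA, 13), (SEA, 36), (SEA, 39)}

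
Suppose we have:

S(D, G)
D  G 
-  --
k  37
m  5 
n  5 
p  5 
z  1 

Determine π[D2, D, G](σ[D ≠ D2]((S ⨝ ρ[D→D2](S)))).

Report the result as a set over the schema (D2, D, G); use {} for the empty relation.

{(m, n, 5), (m, p, 5), (n, m, 5), (n, p, 5), (p, m, 5), (p, n, 5)}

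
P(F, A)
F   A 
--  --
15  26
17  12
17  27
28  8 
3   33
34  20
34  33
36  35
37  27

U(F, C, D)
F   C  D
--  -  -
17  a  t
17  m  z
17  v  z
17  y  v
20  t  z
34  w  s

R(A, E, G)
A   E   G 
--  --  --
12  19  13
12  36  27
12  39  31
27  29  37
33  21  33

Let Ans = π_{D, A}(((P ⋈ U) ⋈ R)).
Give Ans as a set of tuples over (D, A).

{(s, 33), (t, 12), (t, 27), (v, 12), (v, 27), (z, 12), (z, 27)}

Joining P and U on F yields {(17, 12, a, t), (17, 12, m, z), (17, 12, v, z), (17, 12, y, v), (17, 27, a, t), (17, 27, m, z), (17, 27, v, z), (17, 27, y, v), (34, 20, w, s), (34, 33, w, s)}.
Joining (P ⋈ U) and R on A yields {(17, 12, a, t, 19, 13), (17, 12, a, t, 36, 27), (17, 12, a, t, 39, 31), (17, 12, m, z, 19, 13), (17, 12, m, z, 36, 27), (17, 12, m, z, 39, 31), (17, 12, v, z, 19, 13), (17, 12, v, z, 36, 27), (17, 12, v, z, 39, 31), (17, 12, y, v, 19, 13), (17, 12, y, v, 36, 27), (17, 12, y, v, 39, 31), (17, 27, a, t, 29, 37), (17, 27, m, z, 29, 37), (17, 27, v, z, 29, 37), (17, 27, y, v, 29, 37), (34, 33, w, s, 21, 33)}.
π_{D, A} gives {(s, 33), (t, 12), (t, 27), (v, 12), (v, 27), (z, 12), (z, 27)} (10 duplicate(s) eliminated).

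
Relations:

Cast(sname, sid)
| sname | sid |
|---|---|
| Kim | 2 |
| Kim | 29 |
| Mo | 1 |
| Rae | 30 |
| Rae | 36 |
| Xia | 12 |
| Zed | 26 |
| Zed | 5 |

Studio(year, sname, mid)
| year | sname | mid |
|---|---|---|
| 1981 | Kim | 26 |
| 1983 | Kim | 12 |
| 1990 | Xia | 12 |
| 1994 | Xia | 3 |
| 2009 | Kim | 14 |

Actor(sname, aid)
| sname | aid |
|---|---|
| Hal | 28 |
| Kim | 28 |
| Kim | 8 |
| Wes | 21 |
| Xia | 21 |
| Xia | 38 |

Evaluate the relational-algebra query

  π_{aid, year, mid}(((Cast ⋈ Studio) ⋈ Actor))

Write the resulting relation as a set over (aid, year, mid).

Natural join on sname: {(Kim, 2, 1981, 26), (Kim, 2, 1983, 12), (Kim, 2, 2009, 14), (Kim, 29, 1981, 26), (Kim, 29, 1983, 12), (Kim, 29, 2009, 14), (Xia, 12, 1990, 12), (Xia, 12, 1994, 3)}
Natural join on sname: {(Kim, 2, 1981, 26, 28), (Kim, 2, 1981, 26, 8), (Kim, 2, 1983, 12, 28), (Kim, 2, 1983, 12, 8), (Kim, 2, 2009, 14, 28), (Kim, 2, 2009, 14, 8), (Kim, 29, 1981, 26, 28), (Kim, 29, 1981, 26, 8), (Kim, 29, 1983, 12, 28), (Kim, 29, 1983, 12, 8), (Kim, 29, 2009, 14, 28), (Kim, 29, 2009, 14, 8), (Xia, 12, 1990, 12, 21), (Xia, 12, 1990, 12, 38), (Xia, 12, 1994, 3, 21), (Xia, 12, 1994, 3, 38)}
Keep only column(s) aid, year, mid (6 duplicate(s) eliminated): {(21, 1990, 12), (21, 1994, 3), (28, 1981, 26), (28, 1983, 12), (28, 2009, 14), (38, 1990, 12), (38, 1994, 3), (8, 1981, 26), (8, 1983, 12), (8, 2009, 14)}

{(21, 1990, 12), (21, 1994, 3), (28, 1981, 26), (28, 1983, 12), (28, 2009, 14), (38, 1990, 12), (38, 1994, 3), (8, 1981, 26), (8, 1983, 12), (8, 2009, 14)}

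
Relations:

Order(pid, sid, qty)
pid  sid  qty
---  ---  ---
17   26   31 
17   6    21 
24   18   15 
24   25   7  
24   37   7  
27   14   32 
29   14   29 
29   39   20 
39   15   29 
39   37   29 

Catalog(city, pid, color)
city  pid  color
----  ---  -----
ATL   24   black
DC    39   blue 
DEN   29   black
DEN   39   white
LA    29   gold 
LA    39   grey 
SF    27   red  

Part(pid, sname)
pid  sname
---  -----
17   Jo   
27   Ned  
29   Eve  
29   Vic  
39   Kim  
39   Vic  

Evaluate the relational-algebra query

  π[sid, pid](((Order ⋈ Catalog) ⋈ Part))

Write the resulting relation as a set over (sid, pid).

Joining Order and Catalog on pid yields {(24, 18, 15, ATL, black), (24, 25, 7, ATL, black), (24, 37, 7, ATL, black), (27, 14, 32, SF, red), (29, 14, 29, DEN, black), (29, 14, 29, LA, gold), (29, 39, 20, DEN, black), (29, 39, 20, LA, gold), (39, 15, 29, DC, blue), (39, 15, 29, DEN, white), (39, 15, 29, LA, grey), (39, 37, 29, DC, blue), (39, 37, 29, DEN, white), (39, 37, 29, LA, grey)}.
Joining (Order ⋈ Catalog) and Part on pid yields {(27, 14, 32, SF, red, Ned), (29, 14, 29, DEN, black, Eve), (29, 14, 29, DEN, black, Vic), (29, 14, 29, LA, gold, Eve), (29, 14, 29, LA, gold, Vic), (29, 39, 20, DEN, black, Eve), (29, 39, 20, DEN, black, Vic), (29, 39, 20, LA, gold, Eve), (29, 39, 20, LA, gold, Vic), (39, 15, 29, DC, blue, Kim), (39, 15, 29, DC, blue, Vic), (39, 15, 29, DEN, white, Kim), (39, 15, 29, DEN, white, Vic), (39, 15, 29, LA, grey, Kim), (39, 15, 29, LA, grey, Vic), (39, 37, 29, DC, blue, Kim), (39, 37, 29, DC, blue, Vic), (39, 37, 29, DEN, white, Kim), (39, 37, 29, DEN, white, Vic), (39, 37, 29, LA, grey, Kim), (39, 37, 29, LA, grey, Vic)}.
π_{sid, pid} gives {(14, 27), (14, 29), (15, 39), (37, 39), (39, 29)} (16 duplicate(s) eliminated).

{(14, 27), (14, 29), (15, 39), (37, 39), (39, 29)}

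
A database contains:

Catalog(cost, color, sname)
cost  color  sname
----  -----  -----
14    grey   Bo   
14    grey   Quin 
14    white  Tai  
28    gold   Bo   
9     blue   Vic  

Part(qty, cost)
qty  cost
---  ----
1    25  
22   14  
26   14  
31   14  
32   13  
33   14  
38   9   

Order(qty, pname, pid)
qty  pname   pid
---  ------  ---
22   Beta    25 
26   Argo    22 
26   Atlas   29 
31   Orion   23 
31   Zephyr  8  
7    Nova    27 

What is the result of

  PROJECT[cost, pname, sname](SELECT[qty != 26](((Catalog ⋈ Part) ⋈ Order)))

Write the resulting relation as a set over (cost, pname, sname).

Joining Catalog and Part on cost yields {(14, grey, Bo, 22), (14, grey, Bo, 26), (14, grey, Bo, 31), (14, grey, Bo, 33), (14, grey, Quin, 22), (14, grey, Quin, 26), (14, grey, Quin, 31), (14, grey, Quin, 33), (14, white, Tai, 22), (14, white, Tai, 26), (14, white, Tai, 31), (14, white, Tai, 33), (9, blue, Vic, 38)}.
Joining (Catalog ⋈ Part) and Order on qty yields {(14, grey, Bo, 22, Beta, 25), (14, grey, Bo, 26, Argo, 22), (14, grey, Bo, 26, Atlas, 29), (14, grey, Bo, 31, Orion, 23), (14, grey, Bo, 31, Zephyr, 8), (14, grey, Quin, 22, Beta, 25), (14, grey, Quin, 26, Argo, 22), (14, grey, Quin, 26, Atlas, 29), (14, grey, Quin, 31, Orion, 23), (14, grey, Quin, 31, Zephyr, 8), (14, white, Tai, 22, Beta, 25), (14, white, Tai, 26, Argo, 22), (14, white, Tai, 26, Atlas, 29), (14, white, Tai, 31, Orion, 23), (14, white, Tai, 31, Zephyr, 8)}.
Apply σ_{qty != 26}; surviving tuples: {(14, grey, Bo, 22, Beta, 25), (14, grey, Bo, 31, Orion, 23), (14, grey, Bo, 31, Zephyr, 8), (14, grey, Quin, 22, Beta, 25), (14, grey, Quin, 31, Orion, 23), (14, grey, Quin, 31, Zephyr, 8), (14, white, Tai, 22, Beta, 25), (14, white, Tai, 31, Orion, 23), (14, white, Tai, 31, Zephyr, 8)}
Keep only column(s) cost, pname, sname: {(14, Beta, Bo), (14, Beta, Quin), (14, Beta, Tai), (14, Orion, Bo), (14, Orion, Quin), (14, Orion, Tai), (14, Zephyr, Bo), (14, Zephyr, Quin), (14, Zephyr, Tai)}

{(14, Beta, Bo), (14, Beta, Quin), (14, Beta, Tai), (14, Orion, Bo), (14, Orion, Quin), (14, Orion, Tai), (14, Zephyr, Bo), (14, Zephyr, Quin), (14, Zephyr, Tai)}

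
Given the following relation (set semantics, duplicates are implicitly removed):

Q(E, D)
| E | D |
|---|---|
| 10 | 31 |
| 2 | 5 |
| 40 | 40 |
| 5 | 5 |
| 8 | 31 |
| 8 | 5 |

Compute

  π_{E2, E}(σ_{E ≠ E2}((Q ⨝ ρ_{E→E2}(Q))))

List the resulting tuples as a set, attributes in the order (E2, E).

ρ[E→E2]: schema becomes (E2, D); tuples unchanged.
Q ⋈ ρ_{E→E2}(Q) (natural join on D): {(10, 31, 10), (10, 31, 8), (2, 5, 2), (2, 5, 5), (2, 5, 8), (40, 40, 40), (5, 5, 2), (5, 5, 5), (5, 5, 8), (8, 31, 10), (8, 31, 8), (8, 5, 2), (8, 5, 5), (8, 5, 8)}
Apply σ_{E ≠ E2}; surviving tuples: {(10, 31, 8), (2, 5, 5), (2, 5, 8), (5, 5, 2), (5, 5, 8), (8, 31, 10), (8, 5, 2), (8, 5, 5)}
π_{E2, E} gives {(10, 8), (2, 5), (2, 8), (5, 2), (5, 8), (8, 10), (8, 2), (8, 5)}.

{(10, 8), (2, 5), (2, 8), (5, 2), (5, 8), (8, 10), (8, 2), (8, 5)}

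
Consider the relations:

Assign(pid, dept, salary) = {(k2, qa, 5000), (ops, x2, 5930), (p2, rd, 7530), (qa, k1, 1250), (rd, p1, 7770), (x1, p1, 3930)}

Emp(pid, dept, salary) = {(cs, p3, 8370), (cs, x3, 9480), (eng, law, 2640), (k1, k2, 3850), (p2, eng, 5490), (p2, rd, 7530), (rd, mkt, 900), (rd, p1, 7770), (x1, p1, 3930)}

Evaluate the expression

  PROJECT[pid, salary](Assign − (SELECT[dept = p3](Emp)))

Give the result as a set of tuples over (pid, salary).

Apply σ_{dept = p3}; surviving tuples: {(cs, p3, 8370)}
Taking the difference: {(k2, qa, 5000), (ops, x2, 5930), (p2, rd, 7530), (qa, k1, 1250), (rd, p1, 7770), (x1, p1, 3930)}
π[pid, salary]: project onto (pid, salary) → {(k2, 5000), (ops, 5930), (p2, 7530), (qa, 1250), (rd, 7770), (x1, 3930)}

{(k2, 5000), (ops, 5930), (p2, 7530), (qa, 1250), (rd, 7770), (x1, 3930)}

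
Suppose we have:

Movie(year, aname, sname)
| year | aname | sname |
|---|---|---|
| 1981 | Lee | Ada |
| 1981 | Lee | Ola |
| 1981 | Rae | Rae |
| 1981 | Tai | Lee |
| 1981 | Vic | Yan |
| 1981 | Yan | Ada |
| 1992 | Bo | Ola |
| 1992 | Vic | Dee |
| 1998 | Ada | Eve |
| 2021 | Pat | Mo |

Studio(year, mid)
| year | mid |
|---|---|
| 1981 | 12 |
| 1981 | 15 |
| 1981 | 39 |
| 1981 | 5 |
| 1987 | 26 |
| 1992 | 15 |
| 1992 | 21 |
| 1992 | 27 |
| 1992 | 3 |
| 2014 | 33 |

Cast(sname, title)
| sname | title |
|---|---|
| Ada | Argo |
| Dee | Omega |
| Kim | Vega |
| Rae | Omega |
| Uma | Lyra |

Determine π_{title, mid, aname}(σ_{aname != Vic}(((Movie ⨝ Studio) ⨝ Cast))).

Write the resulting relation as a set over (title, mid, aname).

{(Argo, 12, Lee), (Argo, 12, Yan), (Argo, 15, Lee), (Argo, 15, Yan), (Argo, 39, Lee), (Argo, 39, Yan), (Argo, 5, Lee), (Argo, 5, Yan), (Omega, 12, Rae), (Omega, 15, Rae), (Omega, 39, Rae), (Omega, 5, Rae)}

Natural join on year: {(1981, Lee, Ada, 12), (1981, Lee, Ada, 15), (1981, Lee, Ada, 39), (1981, Lee, Ada, 5), (1981, Lee, Ola, 12), (1981, Lee, Ola, 15), (1981, Lee, Ola, 39), (1981, Lee, Ola, 5), (1981, Rae, Rae, 12), (1981, Rae, Rae, 15), (1981, Rae, Rae, 39), (1981, Rae, Rae, 5), (1981, Tai, Lee, 12), (1981, Tai, Lee, 15), (1981, Tai, Lee, 39), (1981, Tai, Lee, 5), (1981, Vic, Yan, 12), (1981, Vic, Yan, 15), (1981, Vic, Yan, 39), (1981, Vic, Yan, 5), (1981, Yan, Ada, 12), (1981, Yan, Ada, 15), (1981, Yan, Ada, 39), (1981, Yan, Ada, 5), (1992, Bo, Ola, 15), (1992, Bo, Ola, 21), (1992, Bo, Ola, 27), (1992, Bo, Ola, 3), (1992, Vic, Dee, 15), (1992, Vic, Dee, 21), (1992, Vic, Dee, 27), (1992, Vic, Dee, 3)}
Natural join on sname: {(1981, Lee, Ada, 12, Argo), (1981, Lee, Ada, 15, Argo), (1981, Lee, Ada, 39, Argo), (1981, Lee, Ada, 5, Argo), (1981, Rae, Rae, 12, Omega), (1981, Rae, Rae, 15, Omega), (1981, Rae, Rae, 39, Omega), (1981, Rae, Rae, 5, Omega), (1981, Yan, Ada, 12, Argo), (1981, Yan, Ada, 15, Argo), (1981, Yan, Ada, 39, Argo), (1981, Yan, Ada, 5, Argo), (1992, Vic, Dee, 15, Omega), (1992, Vic, Dee, 21, Omega), (1992, Vic, Dee, 27, Omega), (1992, Vic, Dee, 3, Omega)}
Selection aname != Vic: {(1981, Lee, Ada, 12, Argo), (1981, Lee, Ada, 15, Argo), (1981, Lee, Ada, 39, Argo), (1981, Lee, Ada, 5, Argo), (1981, Rae, Rae, 12, Omega), (1981, Rae, Rae, 15, Omega), (1981, Rae, Rae, 39, Omega), (1981, Rae, Rae, 5, Omega), (1981, Yan, Ada, 12, Argo), (1981, Yan, Ada, 15, Argo), (1981, Yan, Ada, 39, Argo), (1981, Yan, Ada, 5, Argo)}
π_{title, mid, aname} gives {(Argo, 12, Lee), (Argo, 12, Yan), (Argo, 15, Lee), (Argo, 15, Yan), (Argo, 39, Lee), (Argo, 39, Yan), (Argo, 5, Lee), (Argo, 5, Yan), (Omega, 12, Rae), (Omega, 15, Rae), (Omega, 39, Rae), (Omega, 5, Rae)}.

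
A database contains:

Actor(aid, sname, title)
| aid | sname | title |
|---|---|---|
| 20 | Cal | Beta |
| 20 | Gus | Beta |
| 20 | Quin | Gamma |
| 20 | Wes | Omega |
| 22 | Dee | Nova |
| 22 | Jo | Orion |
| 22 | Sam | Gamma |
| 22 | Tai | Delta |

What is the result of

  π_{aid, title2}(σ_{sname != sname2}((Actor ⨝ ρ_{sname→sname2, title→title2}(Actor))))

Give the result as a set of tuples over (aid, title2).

ρ[sname→sname2, title→title2]: schema becomes (aid, sname2, title2); tuples unchanged.
Natural join on aid: {(20, Cal, Beta, Cal, Beta), (20, Cal, Beta, Gus, Beta), (20, Cal, Beta, Quin, Gamma), (20, Cal, Beta, Wes, Omega), (20, Gus, Beta, Cal, Beta), (20, Gus, Beta, Gus, Beta), (20, Gus, Beta, Quin, Gamma), (20, Gus, Beta, Wes, Omega), (20, Quin, Gamma, Cal, Beta), (20, Quin, Gamma, Gus, Beta), (20, Quin, Gamma, Quin, Gamma), (20, Quin, Gamma, Wes, Omega), (20, Wes, Omega, Cal, Beta), (20, Wes, Omega, Gus, Beta), (20, Wes, Omega, Quin, Gamma), (20, Wes, Omega, Wes, Omega), (22, Dee, Nova, Dee, Nova), (22, Dee, Nova, Jo, Orion), (22, Dee, Nova, Sam, Gamma), (22, Dee, Nova, Tai, Delta), (22, Jo, Orion, Dee, Nova), (22, Jo, Orion, Jo, Orion), (22, Jo, Orion, Sam, Gamma), (22, Jo, Orion, Tai, Delta), (22, Sam, Gamma, Dee, Nova), (22, Sam, Gamma, Jo, Orion), (22, Sam, Gamma, Sam, Gamma), (22, Sam, Gamma, Tai, Delta), (22, Tai, Delta, Dee, Nova), (22, Tai, Delta, Jo, Orion), (22, Tai, Delta, Sam, Gamma), (22, Tai, Delta, Tai, Delta)}
Filtering on sname != sname2 leaves {(20, Cal, Beta, Gus, Beta), (20, Cal, Beta, Quin, Gamma), (20, Cal, Beta, Wes, Omega), (20, Gus, Beta, Cal, Beta), (20, Gus, Beta, Quin, Gamma), (20, Gus, Beta, Wes, Omega), (20, Quin, Gamma, Cal, Beta), (20, Quin, Gamma, Gus, Beta), (20, Quin, Gamma, Wes, Omega), (20, Wes, Omega, Cal, Beta), (20, Wes, Omega, Gus, Beta), (20, Wes, Omega, Quin, Gamma), (22, Dee, Nova, Jo, Orion), (22, Dee, Nova, Sam, Gamma), (22, Dee, Nova, Tai, Delta), (22, Jo, Orion, Dee, Nova), (22, Jo, Orion, Sam, Gamma), (22, Jo, Orion, Tai, Delta), (22, Sam, Gamma, Dee, Nova), (22, Sam, Gamma, Jo, Orion), (22, Sam, Gamma, Tai, Delta), (22, Tai, Delta, Dee, Nova), (22, Tai, Delta, Jo, Orion), (22, Tai, Delta, Sam, Gamma)}.
π_{aid, title2} gives {(20, Beta), (20, Gamma), (20, Omega), (22, Delta), (22, Gamma), (22, Nova), (22, Orion)} (17 duplicate(s) eliminated).

{(20, Beta), (20, Gamma), (20, Omega), (22, Delta), (22, Gamma), (22, Nova), (22, Orion)}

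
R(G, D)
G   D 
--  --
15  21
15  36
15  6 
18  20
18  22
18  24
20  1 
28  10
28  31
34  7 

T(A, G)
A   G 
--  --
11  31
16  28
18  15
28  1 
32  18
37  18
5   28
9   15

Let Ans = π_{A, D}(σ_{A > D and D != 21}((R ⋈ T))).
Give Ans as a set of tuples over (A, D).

{(16, 10), (18, 6), (32, 20), (32, 22), (32, 24), (37, 20), (37, 22), (37, 24), (9, 6)}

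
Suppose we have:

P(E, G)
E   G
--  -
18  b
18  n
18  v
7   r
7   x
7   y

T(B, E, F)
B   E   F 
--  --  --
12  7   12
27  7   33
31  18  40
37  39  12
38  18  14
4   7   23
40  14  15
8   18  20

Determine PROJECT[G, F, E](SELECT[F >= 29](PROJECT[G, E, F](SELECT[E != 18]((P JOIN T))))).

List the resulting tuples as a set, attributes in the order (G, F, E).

P ⋈ T (natural join on E): {(18, b, 31, 40), (18, b, 38, 14), (18, b, 8, 20), (18, n, 31, 40), (18, n, 38, 14), (18, n, 8, 20), (18, v, 31, 40), (18, v, 38, 14), (18, v, 8, 20), (7, r, 12, 12), (7, r, 27, 33), (7, r, 4, 23), (7, x, 12, 12), (7, x, 27, 33), (7, x, 4, 23), (7, y, 12, 12), (7, y, 27, 33), (7, y, 4, 23)}
Filtering on E != 18 leaves {(7, r, 12, 12), (7, r, 27, 33), (7, r, 4, 23), (7, x, 12, 12), (7, x, 27, 33), (7, x, 4, 23), (7, y, 12, 12), (7, y, 27, 33), (7, y, 4, 23)}.
π[G, E, F]: project onto (G, E, F) → {(r, 7, 12), (r, 7, 23), (r, 7, 33), (x, 7, 12), (x, 7, 23), (x, 7, 33), (y, 7, 12), (y, 7, 23), (y, 7, 33)}
Filtering on F >= 29 leaves {(r, 7, 33), (x, 7, 33), (y, 7, 33)}.
π[G, F, E]: project onto (G, F, E) → {(r, 33, 7), (x, 33, 7), (y, 33, 7)}

{(r, 33, 7), (x, 33, 7), (y, 33, 7)}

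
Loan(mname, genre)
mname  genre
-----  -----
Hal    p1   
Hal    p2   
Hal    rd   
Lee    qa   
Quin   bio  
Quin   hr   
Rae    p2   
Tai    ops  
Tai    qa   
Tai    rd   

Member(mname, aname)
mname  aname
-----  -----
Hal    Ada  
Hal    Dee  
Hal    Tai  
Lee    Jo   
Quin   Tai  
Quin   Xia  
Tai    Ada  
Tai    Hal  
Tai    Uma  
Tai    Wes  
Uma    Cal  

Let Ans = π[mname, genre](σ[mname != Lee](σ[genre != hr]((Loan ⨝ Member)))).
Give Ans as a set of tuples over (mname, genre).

Loan ⋈ Member (natural join on mname): {(Hal, p1, Ada), (Hal, p1, Dee), (Hal, p1, Tai), (Hal, p2, Ada), (Hal, p2, Dee), (Hal, p2, Tai), (Hal, rd, Ada), (Hal, rd, Dee), (Hal, rd, Tai), (Lee, qa, Jo), (Quin, bio, Tai), (Quin, bio, Xia), (Quin, hr, Tai), (Quin, hr, Xia), (Tai, ops, Ada), (Tai, ops, Hal), (Tai, ops, Uma), (Tai, ops, Wes), (Tai, qa, Ada), (Tai, qa, Hal), (Tai, qa, Uma), (Tai, qa, Wes), (Tai, rd, Ada), (Tai, rd, Hal), (Tai, rd, Uma), (Tai, rd, Wes)}
Selection genre != hr: {(Hal, p1, Ada), (Hal, p1, Dee), (Hal, p1, Tai), (Hal, p2, Ada), (Hal, p2, Dee), (Hal, p2, Tai), (Hal, rd, Ada), (Hal, rd, Dee), (Hal, rd, Tai), (Lee, qa, Jo), (Quin, bio, Tai), (Quin, bio, Xia), (Tai, ops, Ada), (Tai, ops, Hal), (Tai, ops, Uma), (Tai, ops, Wes), (Tai, qa, Ada), (Tai, qa, Hal), (Tai, qa, Uma), (Tai, qa, Wes), (Tai, rd, Ada), (Tai, rd, Hal), (Tai, rd, Uma), (Tai, rd, Wes)}
Selection mname != Lee: {(Hal, p1, Ada), (Hal, p1, Dee), (Hal, p1, Tai), (Hal, p2, Ada), (Hal, p2, Dee), (Hal, p2, Tai), (Hal, rd, Ada), (Hal, rd, Dee), (Hal, rd, Tai), (Quin, bio, Tai), (Quin, bio, Xia), (Tai, ops, Ada), (Tai, ops, Hal), (Tai, ops, Uma), (Tai, ops, Wes), (Tai, qa, Ada), (Tai, qa, Hal), (Tai, qa, Uma), (Tai, qa, Wes), (Tai, rd, Ada), (Tai, rd, Hal), (Tai, rd, Uma), (Tai, rd, Wes)}
Keep only column(s) mname, genre (16 duplicate(s) eliminated): {(Hal, p1), (Hal, p2), (Hal, rd), (Quin, bio), (Tai, ops), (Tai, qa), (Tai, rd)}

{(Hal, p1), (Hal, p2), (Hal, rd), (Quin, bio), (Tai, ops), (Tai, qa), (Tai, rd)}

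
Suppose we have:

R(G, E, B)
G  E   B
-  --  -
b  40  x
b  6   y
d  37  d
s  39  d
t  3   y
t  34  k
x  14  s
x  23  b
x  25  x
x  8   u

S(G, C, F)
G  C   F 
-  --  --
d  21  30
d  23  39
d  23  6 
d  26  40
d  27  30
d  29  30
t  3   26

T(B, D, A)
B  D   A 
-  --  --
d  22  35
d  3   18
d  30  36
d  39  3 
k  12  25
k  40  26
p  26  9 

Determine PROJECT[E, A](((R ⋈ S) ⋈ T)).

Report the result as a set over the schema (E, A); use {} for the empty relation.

{(34, 25), (34, 26), (37, 18), (37, 3), (37, 35), (37, 36)}

Joining R and S on G yields {(d, 37, d, 21, 30), (d, 37, d, 23, 39), (d, 37, d, 23, 6), (d, 37, d, 26, 40), (d, 37, d, 27, 30), (d, 37, d, 29, 30), (t, 3, y, 3, 26), (t, 34, k, 3, 26)}.
Joining (R ⋈ S) and T on B yields {(d, 37, d, 21, 30, 22, 35), (d, 37, d, 21, 30, 3, 18), (d, 37, d, 21, 30, 30, 36), (d, 37, d, 21, 30, 39, 3), (d, 37, d, 23, 39, 22, 35), (d, 37, d, 23, 39, 3, 18), (d, 37, d, 23, 39, 30, 36), (d, 37, d, 23, 39, 39, 3), (d, 37, d, 23, 6, 22, 35), (d, 37, d, 23, 6, 3, 18), (d, 37, d, 23, 6, 30, 36), (d, 37, d, 23, 6, 39, 3), (d, 37, d, 26, 40, 22, 35), (d, 37, d, 26, 40, 3, 18), (d, 37, d, 26, 40, 30, 36), (d, 37, d, 26, 40, 39, 3), (d, 37, d, 27, 30, 22, 35), (d, 37, d, 27, 30, 3, 18), (d, 37, d, 27, 30, 30, 36), (d, 37, d, 27, 30, 39, 3), (d, 37, d, 29, 30, 22, 35), (d, 37, d, 29, 30, 3, 18), (d, 37, d, 29, 30, 30, 36), (d, 37, d, 29, 30, 39, 3), (t, 34, k, 3, 26, 12, 25), (t, 34, k, 3, 26, 40, 26)}.
Projecting to E, A (20 duplicate(s) eliminated): {(34, 25), (34, 26), (37, 18), (37, 3), (37, 35), (37, 36)}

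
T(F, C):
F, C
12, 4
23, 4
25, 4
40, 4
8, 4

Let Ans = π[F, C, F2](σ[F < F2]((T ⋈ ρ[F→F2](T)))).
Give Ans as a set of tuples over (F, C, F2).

{(12, 4, 23), (12, 4, 25), (12, 4, 40), (23, 4, 25), (23, 4, 40), (25, 4, 40), (8, 4, 12), (8, 4, 23), (8, 4, 25), (8, 4, 40)}

ρ[F→F2]: schema becomes (F2, C); tuples unchanged.
Joining T and ρ[F→F2](T) on C yields {(12, 4, 12), (12, 4, 23), (12, 4, 25), (12, 4, 40), (12, 4, 8), (23, 4, 12), (23, 4, 23), (23, 4, 25), (23, 4, 40), (23, 4, 8), (25, 4, 12), (25, 4, 23), (25, 4, 25), (25, 4, 40), (25, 4, 8), (40, 4, 12), (40, 4, 23), (40, 4, 25), (40, 4, 40), (40, 4, 8), (8, 4, 12), (8, 4, 23), (8, 4, 25), (8, 4, 40), (8, 4, 8)}.
Filtering on F < F2 leaves {(12, 4, 23), (12, 4, 25), (12, 4, 40), (23, 4, 25), (23, 4, 40), (25, 4, 40), (8, 4, 12), (8, 4, 23), (8, 4, 25), (8, 4, 40)}.
π[F, C, F2]: project onto (F, C, F2) → {(12, 4, 23), (12, 4, 25), (12, 4, 40), (23, 4, 25), (23, 4, 40), (25, 4, 40), (8, 4, 12), (8, 4, 23), (8, 4, 25), (8, 4, 40)}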